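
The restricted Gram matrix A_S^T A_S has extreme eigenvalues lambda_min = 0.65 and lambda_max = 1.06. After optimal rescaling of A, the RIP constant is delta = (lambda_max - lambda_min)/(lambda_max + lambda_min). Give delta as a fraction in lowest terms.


lambda_max - lambda_min = 1.06 - 0.65 = 0.41.
lambda_max + lambda_min = 1.06 + 0.65 = 1.71.
delta = 0.41/1.71 = 41/171.

41/171


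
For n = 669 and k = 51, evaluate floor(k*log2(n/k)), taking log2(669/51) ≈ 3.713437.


log2(n/k) = log2(669/51) ≈ 3.713437.
k*log2(n/k) ≈ 51*3.713437 = 189.385287.
floor(189.385287) = 189.

189


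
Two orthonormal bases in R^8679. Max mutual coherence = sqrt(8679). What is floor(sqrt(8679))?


93^2 = 8649 <= 8679 < 8836 = 94^2, so 93 <= sqrt(8679) < 94.
floor(sqrt(8679)) = 93.

93


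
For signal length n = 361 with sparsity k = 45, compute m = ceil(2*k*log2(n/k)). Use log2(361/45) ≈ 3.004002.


log2(n/k) = log2(361/45) ≈ 3.004002.
2*k*log2(n/k) ≈ 2*45*3.004002 = 270.36018.
m = ceil(270.36018) = 271.

271


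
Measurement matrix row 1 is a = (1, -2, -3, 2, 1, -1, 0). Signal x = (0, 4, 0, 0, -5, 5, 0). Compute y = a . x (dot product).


Non-zero terms: ['-2*4', '1*-5', '-1*5']
Products: [-8, -5, -5]
y = sum = -18.

-18


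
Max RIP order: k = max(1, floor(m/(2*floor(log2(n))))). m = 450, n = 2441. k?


floor(log2(2441)) = 11.
2*11 = 22.
m/(2*floor(log2(n))) = 450/22 ≈ 20.4545.
floor = 20.
k = max(1, 20) = 20.

20


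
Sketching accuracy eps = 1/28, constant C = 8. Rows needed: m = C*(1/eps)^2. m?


1/eps = 28.
(1/eps)^2 = 784.
m = 8*784 = 6272.

6272


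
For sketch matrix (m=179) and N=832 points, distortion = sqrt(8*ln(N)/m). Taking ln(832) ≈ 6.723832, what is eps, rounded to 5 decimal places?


ln(832) ≈ 6.723832.
8*ln(N)/m ≈ 8*6.723832/179 ≈ 0.30050646.
eps = sqrt(0.30050646) ≈ 0.5481847 ≈ 0.54818.

0.54818


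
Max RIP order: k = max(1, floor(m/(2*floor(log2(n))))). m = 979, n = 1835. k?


floor(log2(1835)) = 10.
2*10 = 20.
m/(2*floor(log2(n))) = 979/20 ≈ 48.95.
floor = 48.
k = max(1, 48) = 48.

48


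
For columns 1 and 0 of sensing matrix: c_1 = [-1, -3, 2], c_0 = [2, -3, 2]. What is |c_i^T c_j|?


Inner product: -1*2 + -3*-3 + 2*2
Products: [-2, 9, 4]
Sum = 11.
|dot| = 11.

11


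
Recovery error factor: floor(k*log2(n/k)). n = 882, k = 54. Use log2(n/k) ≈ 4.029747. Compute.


log2(n/k) = log2(882/54) ≈ 4.029747.
k*log2(n/k) ≈ 54*4.029747 = 217.606338.
floor(217.606338) = 217.

217


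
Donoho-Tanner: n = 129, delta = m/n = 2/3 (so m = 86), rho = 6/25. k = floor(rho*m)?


m = 2/3*129 = 86.
rho = 6/25.
rho*m = 6/25*86 = 20.64.
k = floor(20.64) = 20.

20


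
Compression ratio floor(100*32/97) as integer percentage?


100*m/n = 100*32/97 ≈ 32.9897.
floor = 32.

32


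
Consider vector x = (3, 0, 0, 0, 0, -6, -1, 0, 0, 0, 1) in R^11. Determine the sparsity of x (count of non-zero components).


Non-zero positions: [0, 5, 6, 10].
Sparsity = 4.

4


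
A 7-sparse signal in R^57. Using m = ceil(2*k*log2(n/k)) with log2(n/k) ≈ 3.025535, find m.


log2(n/k) = log2(57/7) ≈ 3.025535.
2*k*log2(n/k) ≈ 2*7*3.025535 = 42.35749.
m = ceil(42.35749) = 43.

43


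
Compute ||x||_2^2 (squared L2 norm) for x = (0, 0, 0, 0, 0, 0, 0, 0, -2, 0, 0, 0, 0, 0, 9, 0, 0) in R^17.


Non-zero entries: [(8, -2), (14, 9)]
Squares: [4, 81]
||x||_2^2 = sum = 85.

85


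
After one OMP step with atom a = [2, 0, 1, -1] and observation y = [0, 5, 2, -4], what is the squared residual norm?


a^T a = 6.
a^T y = 6.
coeff = 6/6 = 1.
||r||^2 = 39.

39


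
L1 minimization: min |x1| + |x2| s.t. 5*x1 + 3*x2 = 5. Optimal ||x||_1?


Axis intercepts:
  x1 = 1, x2 = 0: L1 = 1
  x1 = 0, x2 = 5/3: L1 = 5/3
x* = (1, 0)
||x*||_1 = 1.

1


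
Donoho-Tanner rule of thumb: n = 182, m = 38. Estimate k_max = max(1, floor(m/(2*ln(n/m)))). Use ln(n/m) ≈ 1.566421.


n/m = 182/38 = 91/19.
ln(n/m) ≈ 1.566421.
2*ln(n/m) ≈ 3.132842.
m/(2*ln(n/m)) ≈ 38/3.132842 ≈ 12.1296.
floor = 12.
k_max = max(1, 12) = 12.

12


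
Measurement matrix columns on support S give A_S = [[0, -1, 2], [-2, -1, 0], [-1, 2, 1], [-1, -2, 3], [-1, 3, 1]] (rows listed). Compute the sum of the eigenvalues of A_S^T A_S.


Sum of eigenvalues of A_S^T A_S = trace(A_S^T A_S) = sum of squared column norms of A_S.
A_S^T A_S diagonal: [7, 19, 15].
trace = 7 + 19 + 15 = 41.

41


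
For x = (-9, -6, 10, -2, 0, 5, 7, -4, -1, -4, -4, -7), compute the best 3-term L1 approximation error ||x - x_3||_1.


Sorted |x_i| descending: [10, 9, 7, 7, 6, 5, 4, 4, 4, 2, 1, 0]
Keep top 3: [10, 9, 7]
Tail entries: [7, 6, 5, 4, 4, 4, 2, 1, 0]
L1 error = sum of tail = 33.

33


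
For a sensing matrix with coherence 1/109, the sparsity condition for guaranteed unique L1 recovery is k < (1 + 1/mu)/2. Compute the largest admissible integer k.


1/mu = 109.
1 + 1/mu = 110.
(1 + 1/mu)/2 = 55 is an integer and the inequality is strict, so k_max = 55 - 1 = 54.

54


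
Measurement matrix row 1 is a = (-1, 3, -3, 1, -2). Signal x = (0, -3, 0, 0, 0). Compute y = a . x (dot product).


Non-zero terms: ['3*-3']
Products: [-9]
y = sum = -9.

-9


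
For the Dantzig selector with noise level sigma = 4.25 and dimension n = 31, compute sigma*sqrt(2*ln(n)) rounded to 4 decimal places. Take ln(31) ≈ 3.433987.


ln(31) ≈ 3.433987.
2*ln(n) ≈ 6.867974.
sqrt(2*ln(n)) ≈ sqrt(6.867974) ≈ 2.620682.
threshold ≈ 4.25*2.620682 = 11.1378985 ≈ 11.1379.

11.1379


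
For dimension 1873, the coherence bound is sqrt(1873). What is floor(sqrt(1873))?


43^2 = 1849 <= 1873 < 1936 = 44^2, so 43 <= sqrt(1873) < 44.
floor(sqrt(1873)) = 43.

43


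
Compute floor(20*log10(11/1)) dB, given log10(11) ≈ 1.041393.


||x||/||e|| = 11/1 = 11.
log10(11) ≈ 1.041393.
20*log10(||x||/||e||) ≈ 20*1.041393 = 20.82786.
floor(20.82786) = 20.

20


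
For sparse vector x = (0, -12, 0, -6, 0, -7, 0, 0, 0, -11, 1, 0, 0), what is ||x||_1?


Non-zero entries: [(1, -12), (3, -6), (5, -7), (9, -11), (10, 1)]
Absolute values: [12, 6, 7, 11, 1]
||x||_1 = sum = 37.

37


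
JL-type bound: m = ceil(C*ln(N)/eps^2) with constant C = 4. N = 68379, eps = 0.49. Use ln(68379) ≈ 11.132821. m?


ln(68379) ≈ 11.132821.
eps^2 = 0.49^2 = 0.2401.
C*ln(N)/eps^2 ≈ 4*11.132821/0.2401 ≈ 185.4697.
m = ceil(185.4697) = 186.

186


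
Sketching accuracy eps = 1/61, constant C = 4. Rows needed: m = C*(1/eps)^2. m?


1/eps = 61.
(1/eps)^2 = 3721.
m = 4*3721 = 14884.

14884


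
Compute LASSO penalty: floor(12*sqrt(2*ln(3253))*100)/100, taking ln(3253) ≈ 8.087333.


ln(3253) ≈ 8.087333.
2*ln(n) ≈ 16.174666.
sqrt(2*ln(n)) ≈ sqrt(16.174666) ≈ 4.021774.
lambda ≈ 12*4.021774 = 48.261288.
floor(lambda*100)/100 = 48.26.

48.26


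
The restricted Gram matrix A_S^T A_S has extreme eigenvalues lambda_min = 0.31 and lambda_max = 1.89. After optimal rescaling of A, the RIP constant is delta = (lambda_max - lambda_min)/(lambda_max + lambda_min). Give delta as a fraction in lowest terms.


lambda_max - lambda_min = 1.89 - 0.31 = 1.58.
lambda_max + lambda_min = 1.89 + 0.31 = 2.20.
delta = 1.58/2.20 = 158/220 = 79/110.

79/110


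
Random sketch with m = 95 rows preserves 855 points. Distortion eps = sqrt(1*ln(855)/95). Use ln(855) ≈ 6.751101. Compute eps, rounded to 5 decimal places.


ln(855) ≈ 6.751101.
1*ln(N)/m ≈ 1*6.751101/95 ≈ 0.07106422.
eps = sqrt(0.07106422) ≈ 0.2665787 ≈ 0.26658.

0.26658


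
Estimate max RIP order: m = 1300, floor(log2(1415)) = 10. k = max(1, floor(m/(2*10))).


floor(log2(1415)) = 10.
2*10 = 20.
m/(2*floor(log2(n))) = 1300/20 ≈ 65.0.
floor = 65.
k = max(1, 65) = 65.

65


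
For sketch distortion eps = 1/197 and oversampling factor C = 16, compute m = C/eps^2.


1/eps = 197.
(1/eps)^2 = 38809.
m = 16*38809 = 620944.

620944


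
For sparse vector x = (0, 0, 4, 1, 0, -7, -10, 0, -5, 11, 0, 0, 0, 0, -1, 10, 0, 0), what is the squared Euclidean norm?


Non-zero entries: [(2, 4), (3, 1), (5, -7), (6, -10), (8, -5), (9, 11), (14, -1), (15, 10)]
Squares: [16, 1, 49, 100, 25, 121, 1, 100]
||x||_2^2 = sum = 413.

413


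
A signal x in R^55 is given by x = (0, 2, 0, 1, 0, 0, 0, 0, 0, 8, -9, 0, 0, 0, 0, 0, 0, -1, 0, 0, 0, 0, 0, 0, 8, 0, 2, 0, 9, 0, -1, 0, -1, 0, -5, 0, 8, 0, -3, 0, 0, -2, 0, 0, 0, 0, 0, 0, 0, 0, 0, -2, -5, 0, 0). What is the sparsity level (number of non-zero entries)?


Non-zero positions: [1, 3, 9, 10, 17, 24, 26, 28, 30, 32, 34, 36, 38, 41, 51, 52].
Sparsity = 16.

16


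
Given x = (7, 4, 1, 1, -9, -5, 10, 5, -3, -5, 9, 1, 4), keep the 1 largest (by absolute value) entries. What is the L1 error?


Sorted |x_i| descending: [10, 9, 9, 7, 5, 5, 5, 4, 4, 3, 1, 1, 1]
Keep top 1: [10]
Tail entries: [9, 9, 7, 5, 5, 5, 4, 4, 3, 1, 1, 1]
L1 error = sum of tail = 54.

54


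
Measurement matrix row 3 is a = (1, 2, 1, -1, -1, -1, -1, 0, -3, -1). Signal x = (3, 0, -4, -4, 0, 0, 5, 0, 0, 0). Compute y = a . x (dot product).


Non-zero terms: ['1*3', '1*-4', '-1*-4', '-1*5']
Products: [3, -4, 4, -5]
y = sum = -2.

-2


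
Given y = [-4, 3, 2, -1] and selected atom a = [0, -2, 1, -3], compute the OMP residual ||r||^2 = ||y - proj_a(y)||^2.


a^T a = 14.
a^T y = -1.
coeff = -1/14 = -1/14.
||r||^2 = 419/14.

419/14


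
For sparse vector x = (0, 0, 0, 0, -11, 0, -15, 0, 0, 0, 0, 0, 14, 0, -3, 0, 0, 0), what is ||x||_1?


Non-zero entries: [(4, -11), (6, -15), (12, 14), (14, -3)]
Absolute values: [11, 15, 14, 3]
||x||_1 = sum = 43.

43


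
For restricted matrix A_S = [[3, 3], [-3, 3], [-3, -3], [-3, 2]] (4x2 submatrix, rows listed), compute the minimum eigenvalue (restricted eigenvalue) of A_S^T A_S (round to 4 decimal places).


A_S^T A_S = [[36, 3], [3, 31]].
trace = 67.
det = 1107.
disc = trace^2 - 4*det = 4489 - 4*1107 = 61.
sqrt(61) ≈ 7.810250.
lam_min = (67 - sqrt(61))/2 ≈ (67 - 7.810250)/2 = 29.594875 ≈ 29.5949.

29.5949


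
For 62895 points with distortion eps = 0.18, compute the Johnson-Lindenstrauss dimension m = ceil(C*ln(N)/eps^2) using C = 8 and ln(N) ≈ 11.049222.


ln(62895) ≈ 11.049222.
eps^2 = 0.18^2 = 0.0324.
C*ln(N)/eps^2 ≈ 8*11.049222/0.0324 ≈ 2728.203.
m = ceil(2728.203) = 2729.

2729


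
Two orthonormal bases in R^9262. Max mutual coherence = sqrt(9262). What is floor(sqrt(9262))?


96^2 = 9216 <= 9262 < 9409 = 97^2, so 96 <= sqrt(9262) < 97.
floor(sqrt(9262)) = 96.

96


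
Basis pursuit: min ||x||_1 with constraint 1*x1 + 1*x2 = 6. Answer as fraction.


Axis intercepts:
  x1 = 6, x2 = 0: L1 = 6
  x1 = 0, x2 = 6: L1 = 6
x* = (6, 0)
||x*||_1 = 6.

6


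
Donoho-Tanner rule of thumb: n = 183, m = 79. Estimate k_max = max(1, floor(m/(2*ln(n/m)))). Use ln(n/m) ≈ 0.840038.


n/m = 183/79.
ln(n/m) ≈ 0.840038.
2*ln(n/m) ≈ 1.680076.
m/(2*ln(n/m)) ≈ 79/1.680076 ≈ 47.0217.
floor = 47.
k_max = max(1, 47) = 47.

47


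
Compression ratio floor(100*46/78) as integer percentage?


100*m/n = 100*46/78 ≈ 58.9744.
floor = 58.

58


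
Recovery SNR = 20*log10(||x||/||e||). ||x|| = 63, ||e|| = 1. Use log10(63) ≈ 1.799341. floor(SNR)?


||x||/||e|| = 63/1 = 63.
log10(63) ≈ 1.799341.
20*log10(||x||/||e||) ≈ 20*1.799341 = 35.98682.
floor(35.98682) = 35.

35


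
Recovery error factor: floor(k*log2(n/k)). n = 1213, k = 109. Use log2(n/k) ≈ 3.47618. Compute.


log2(n/k) = log2(1213/109) ≈ 3.47618.
k*log2(n/k) ≈ 109*3.47618 = 378.90362.
floor(378.90362) = 378.

378


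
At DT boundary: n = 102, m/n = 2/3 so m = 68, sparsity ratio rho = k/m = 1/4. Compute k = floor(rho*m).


m = 2/3*102 = 68.
rho = 1/4.
rho*m = 1/4*68 = 17.
k = floor(17) = 17.

17


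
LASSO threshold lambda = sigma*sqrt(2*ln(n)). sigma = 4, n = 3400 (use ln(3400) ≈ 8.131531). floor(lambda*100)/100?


ln(3400) ≈ 8.131531.
2*ln(n) ≈ 16.263062.
sqrt(2*ln(n)) ≈ sqrt(16.263062) ≈ 4.032749.
lambda ≈ 4*4.032749 = 16.130996.
floor(lambda*100)/100 = 16.13.

16.13


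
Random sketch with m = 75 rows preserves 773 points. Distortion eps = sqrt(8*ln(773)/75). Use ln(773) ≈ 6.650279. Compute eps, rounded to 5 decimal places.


ln(773) ≈ 6.650279.
8*ln(N)/m ≈ 8*6.650279/75 ≈ 0.70936309.
eps = sqrt(0.70936309) ≈ 0.842237 ≈ 0.84224.

0.84224


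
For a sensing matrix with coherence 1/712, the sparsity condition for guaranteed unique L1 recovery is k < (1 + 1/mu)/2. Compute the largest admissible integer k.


1/mu = 712.
1 + 1/mu = 713.
(1 + 1/mu)/2 = 356.5 is not an integer, so k_max = floor(356.5) = 356.

356


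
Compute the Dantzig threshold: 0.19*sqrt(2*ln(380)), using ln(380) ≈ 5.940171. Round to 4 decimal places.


ln(380) ≈ 5.940171.
2*ln(n) ≈ 11.880342.
sqrt(2*ln(n)) ≈ sqrt(11.880342) ≈ 3.446787.
threshold ≈ 0.19*3.446787 = 0.65488953 ≈ 0.6549.

0.6549


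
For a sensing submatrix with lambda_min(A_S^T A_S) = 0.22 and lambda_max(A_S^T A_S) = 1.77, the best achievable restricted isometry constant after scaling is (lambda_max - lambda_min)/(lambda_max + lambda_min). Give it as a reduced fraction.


lambda_max - lambda_min = 1.77 - 0.22 = 1.55.
lambda_max + lambda_min = 1.77 + 0.22 = 1.99.
delta = 1.55/1.99 = 155/199.

155/199


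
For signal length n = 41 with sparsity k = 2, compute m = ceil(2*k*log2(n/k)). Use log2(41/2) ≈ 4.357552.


log2(n/k) = log2(41/2) ≈ 4.357552.
2*k*log2(n/k) ≈ 2*2*4.357552 = 17.430208.
m = ceil(17.430208) = 18.

18


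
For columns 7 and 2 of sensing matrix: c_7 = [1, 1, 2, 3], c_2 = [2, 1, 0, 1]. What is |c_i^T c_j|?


Inner product: 1*2 + 1*1 + 2*0 + 3*1
Products: [2, 1, 0, 3]
Sum = 6.
|dot| = 6.

6


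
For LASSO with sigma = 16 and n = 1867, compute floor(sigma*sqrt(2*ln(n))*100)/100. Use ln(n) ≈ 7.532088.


ln(1867) ≈ 7.532088.
2*ln(n) ≈ 15.064176.
sqrt(2*ln(n)) ≈ sqrt(15.064176) ≈ 3.88126.
lambda ≈ 16*3.88126 = 62.10016.
floor(lambda*100)/100 = 62.10.

62.10


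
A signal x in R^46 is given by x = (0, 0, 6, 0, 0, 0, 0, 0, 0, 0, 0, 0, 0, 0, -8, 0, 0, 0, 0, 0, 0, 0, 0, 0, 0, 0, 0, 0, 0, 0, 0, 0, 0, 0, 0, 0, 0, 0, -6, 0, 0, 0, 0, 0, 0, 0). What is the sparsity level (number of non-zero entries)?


Non-zero positions: [2, 14, 38].
Sparsity = 3.

3


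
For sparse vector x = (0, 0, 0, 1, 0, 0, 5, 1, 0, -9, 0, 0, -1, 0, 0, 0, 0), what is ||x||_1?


Non-zero entries: [(3, 1), (6, 5), (7, 1), (9, -9), (12, -1)]
Absolute values: [1, 5, 1, 9, 1]
||x||_1 = sum = 17.

17


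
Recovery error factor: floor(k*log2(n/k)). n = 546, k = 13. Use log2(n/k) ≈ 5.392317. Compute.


log2(n/k) = log2(546/13) ≈ 5.392317.
k*log2(n/k) ≈ 13*5.392317 = 70.100121.
floor(70.100121) = 70.

70


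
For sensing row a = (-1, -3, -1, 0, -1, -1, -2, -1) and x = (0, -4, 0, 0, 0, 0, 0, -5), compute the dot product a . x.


Non-zero terms: ['-3*-4', '-1*-5']
Products: [12, 5]
y = sum = 17.

17


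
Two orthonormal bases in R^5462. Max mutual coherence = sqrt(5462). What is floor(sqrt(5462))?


73^2 = 5329 <= 5462 < 5476 = 74^2, so 73 <= sqrt(5462) < 74.
floor(sqrt(5462)) = 73.

73


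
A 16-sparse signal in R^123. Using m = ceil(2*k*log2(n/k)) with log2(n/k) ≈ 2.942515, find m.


log2(n/k) = log2(123/16) ≈ 2.942515.
2*k*log2(n/k) ≈ 2*16*2.942515 = 94.16048.
m = ceil(94.16048) = 95.

95


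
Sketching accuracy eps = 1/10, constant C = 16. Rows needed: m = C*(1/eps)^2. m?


1/eps = 10.
(1/eps)^2 = 100.
m = 16*100 = 1600.

1600


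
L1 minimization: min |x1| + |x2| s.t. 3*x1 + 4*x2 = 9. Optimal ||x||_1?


Axis intercepts:
  x1 = 3, x2 = 0: L1 = 3
  x1 = 0, x2 = 9/4: L1 = 9/4
x* = (0, 9/4)
||x*||_1 = 9/4.

9/4


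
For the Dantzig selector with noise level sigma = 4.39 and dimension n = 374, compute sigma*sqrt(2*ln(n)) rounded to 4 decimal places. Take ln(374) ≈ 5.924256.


ln(374) ≈ 5.924256.
2*ln(n) ≈ 11.848512.
sqrt(2*ln(n)) ≈ sqrt(11.848512) ≈ 3.442167.
threshold ≈ 4.39*3.442167 = 15.11111313 ≈ 15.1111.

15.1111


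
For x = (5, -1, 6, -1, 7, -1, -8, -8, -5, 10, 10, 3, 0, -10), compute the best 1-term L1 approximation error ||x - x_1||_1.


Sorted |x_i| descending: [10, 10, 10, 8, 8, 7, 6, 5, 5, 3, 1, 1, 1, 0]
Keep top 1: [10]
Tail entries: [10, 10, 8, 8, 7, 6, 5, 5, 3, 1, 1, 1, 0]
L1 error = sum of tail = 65.

65


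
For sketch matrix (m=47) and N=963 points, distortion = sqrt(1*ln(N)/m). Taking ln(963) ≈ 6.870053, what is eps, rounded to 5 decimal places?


ln(963) ≈ 6.870053.
1*ln(N)/m ≈ 1*6.870053/47 ≈ 0.14617134.
eps = sqrt(0.14617134) ≈ 0.3823236 ≈ 0.38232.

0.38232


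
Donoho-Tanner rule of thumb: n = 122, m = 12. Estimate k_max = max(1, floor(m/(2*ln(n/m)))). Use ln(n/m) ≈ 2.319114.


n/m = 122/12 = 61/6.
ln(n/m) ≈ 2.319114.
2*ln(n/m) ≈ 4.638228.
m/(2*ln(n/m)) ≈ 12/4.638228 ≈ 2.5872.
floor = 2.
k_max = max(1, 2) = 2.

2


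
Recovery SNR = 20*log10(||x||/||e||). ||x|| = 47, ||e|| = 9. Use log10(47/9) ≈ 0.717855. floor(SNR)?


||x||/||e|| = 47/9.
log10(47/9) ≈ 0.717855.
20*log10(||x||/||e||) ≈ 20*0.717855 = 14.3571.
floor(14.3571) = 14.

14


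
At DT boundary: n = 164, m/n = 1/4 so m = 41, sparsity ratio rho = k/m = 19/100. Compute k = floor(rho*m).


m = 1/4*164 = 41.
rho = 19/100.
rho*m = 19/100*41 = 7.79.
k = floor(7.79) = 7.

7


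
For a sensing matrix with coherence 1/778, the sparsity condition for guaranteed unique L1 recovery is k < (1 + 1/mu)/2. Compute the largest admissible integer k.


1/mu = 778.
1 + 1/mu = 779.
(1 + 1/mu)/2 = 389.5 is not an integer, so k_max = floor(389.5) = 389.

389


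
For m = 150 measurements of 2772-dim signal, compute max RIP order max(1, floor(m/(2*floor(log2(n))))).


floor(log2(2772)) = 11.
2*11 = 22.
m/(2*floor(log2(n))) = 150/22 ≈ 6.8182.
floor = 6.
k = max(1, 6) = 6.

6


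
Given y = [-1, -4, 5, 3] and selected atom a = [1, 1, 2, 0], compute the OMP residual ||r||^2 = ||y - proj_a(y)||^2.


a^T a = 6.
a^T y = 5.
coeff = 5/6 = 5/6.
||r||^2 = 281/6.

281/6


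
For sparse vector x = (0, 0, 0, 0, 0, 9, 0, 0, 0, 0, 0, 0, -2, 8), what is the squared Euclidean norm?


Non-zero entries: [(5, 9), (12, -2), (13, 8)]
Squares: [81, 4, 64]
||x||_2^2 = sum = 149.

149


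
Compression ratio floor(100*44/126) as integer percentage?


100*m/n = 100*44/126 ≈ 34.9206.
floor = 34.

34


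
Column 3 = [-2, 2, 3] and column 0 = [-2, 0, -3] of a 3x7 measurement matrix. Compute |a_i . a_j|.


Inner product: -2*-2 + 2*0 + 3*-3
Products: [4, 0, -9]
Sum = -5.
|dot| = 5.

5


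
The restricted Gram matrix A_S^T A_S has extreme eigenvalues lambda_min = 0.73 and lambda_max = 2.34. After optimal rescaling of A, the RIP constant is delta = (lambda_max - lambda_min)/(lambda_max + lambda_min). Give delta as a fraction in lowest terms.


lambda_max - lambda_min = 2.34 - 0.73 = 1.61.
lambda_max + lambda_min = 2.34 + 0.73 = 3.07.
delta = 1.61/3.07 = 161/307.

161/307


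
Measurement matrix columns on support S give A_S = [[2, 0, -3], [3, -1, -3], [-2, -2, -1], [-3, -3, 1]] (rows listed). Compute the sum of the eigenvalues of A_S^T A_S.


Sum of eigenvalues of A_S^T A_S = trace(A_S^T A_S) = sum of squared column norms of A_S.
A_S^T A_S diagonal: [26, 14, 20].
trace = 26 + 14 + 20 = 60.

60


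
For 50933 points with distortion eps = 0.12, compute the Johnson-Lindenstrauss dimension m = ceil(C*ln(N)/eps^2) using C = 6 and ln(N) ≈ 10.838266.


ln(50933) ≈ 10.838266.
eps^2 = 0.12^2 = 0.0144.
C*ln(N)/eps^2 ≈ 6*10.838266/0.0144 ≈ 4515.9442.
m = ceil(4515.9442) = 4516.

4516


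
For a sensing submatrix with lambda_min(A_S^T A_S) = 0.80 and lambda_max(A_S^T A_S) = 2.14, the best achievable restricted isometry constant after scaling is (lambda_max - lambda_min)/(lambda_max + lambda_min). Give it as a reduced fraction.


lambda_max - lambda_min = 2.14 - 0.80 = 1.34.
lambda_max + lambda_min = 2.14 + 0.80 = 2.94.
delta = 1.34/2.94 = 134/294 = 67/147.

67/147


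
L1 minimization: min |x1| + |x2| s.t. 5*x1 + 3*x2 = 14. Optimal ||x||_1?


Axis intercepts:
  x1 = 14/5, x2 = 0: L1 = 14/5
  x1 = 0, x2 = 14/3: L1 = 14/3
x* = (14/5, 0)
||x*||_1 = 14/5.

14/5


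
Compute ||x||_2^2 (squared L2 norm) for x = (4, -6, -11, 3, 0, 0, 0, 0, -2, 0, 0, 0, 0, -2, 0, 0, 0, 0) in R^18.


Non-zero entries: [(0, 4), (1, -6), (2, -11), (3, 3), (8, -2), (13, -2)]
Squares: [16, 36, 121, 9, 4, 4]
||x||_2^2 = sum = 190.

190


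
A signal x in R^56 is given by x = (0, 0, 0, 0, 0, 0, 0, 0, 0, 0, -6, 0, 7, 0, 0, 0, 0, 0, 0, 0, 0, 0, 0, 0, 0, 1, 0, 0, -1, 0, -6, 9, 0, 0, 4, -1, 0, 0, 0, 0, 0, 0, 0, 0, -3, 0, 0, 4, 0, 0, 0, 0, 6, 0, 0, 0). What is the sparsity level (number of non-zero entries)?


Non-zero positions: [10, 12, 25, 28, 30, 31, 34, 35, 44, 47, 52].
Sparsity = 11.

11


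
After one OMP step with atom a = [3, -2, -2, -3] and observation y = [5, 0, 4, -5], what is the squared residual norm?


a^T a = 26.
a^T y = 22.
coeff = 22/26 = 11/13.
||r||^2 = 616/13.

616/13


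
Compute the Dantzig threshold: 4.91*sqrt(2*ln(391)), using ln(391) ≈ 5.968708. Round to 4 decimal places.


ln(391) ≈ 5.968708.
2*ln(n) ≈ 11.937416.
sqrt(2*ln(n)) ≈ sqrt(11.937416) ≈ 3.455057.
threshold ≈ 4.91*3.455057 = 16.96432987 ≈ 16.9643.

16.9643


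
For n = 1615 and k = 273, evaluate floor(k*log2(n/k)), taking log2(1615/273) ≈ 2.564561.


log2(n/k) = log2(1615/273) ≈ 2.564561.
k*log2(n/k) ≈ 273*2.564561 = 700.125153.
floor(700.125153) = 700.

700


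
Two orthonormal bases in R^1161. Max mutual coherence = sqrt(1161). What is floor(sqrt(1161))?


34^2 = 1156 <= 1161 < 1225 = 35^2, so 34 <= sqrt(1161) < 35.
floor(sqrt(1161)) = 34.

34


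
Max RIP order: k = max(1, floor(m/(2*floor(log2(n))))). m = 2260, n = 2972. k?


floor(log2(2972)) = 11.
2*11 = 22.
m/(2*floor(log2(n))) = 2260/22 ≈ 102.7273.
floor = 102.
k = max(1, 102) = 102.

102


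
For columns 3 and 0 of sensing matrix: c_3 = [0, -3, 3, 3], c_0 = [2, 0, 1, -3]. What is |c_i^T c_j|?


Inner product: 0*2 + -3*0 + 3*1 + 3*-3
Products: [0, 0, 3, -9]
Sum = -6.
|dot| = 6.

6


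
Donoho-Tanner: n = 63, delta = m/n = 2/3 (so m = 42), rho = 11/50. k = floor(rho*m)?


m = 2/3*63 = 42.
rho = 11/50.
rho*m = 11/50*42 = 9.24.
k = floor(9.24) = 9.

9


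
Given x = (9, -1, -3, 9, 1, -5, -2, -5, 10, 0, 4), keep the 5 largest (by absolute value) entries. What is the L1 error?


Sorted |x_i| descending: [10, 9, 9, 5, 5, 4, 3, 2, 1, 1, 0]
Keep top 5: [10, 9, 9, 5, 5]
Tail entries: [4, 3, 2, 1, 1, 0]
L1 error = sum of tail = 11.

11


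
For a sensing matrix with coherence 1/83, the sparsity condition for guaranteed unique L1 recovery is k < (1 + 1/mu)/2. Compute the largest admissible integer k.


1/mu = 83.
1 + 1/mu = 84.
(1 + 1/mu)/2 = 42 is an integer and the inequality is strict, so k_max = 42 - 1 = 41.

41


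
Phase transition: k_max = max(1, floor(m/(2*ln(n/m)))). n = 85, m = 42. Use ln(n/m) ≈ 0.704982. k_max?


n/m = 85/42.
ln(n/m) ≈ 0.704982.
2*ln(n/m) ≈ 1.409964.
m/(2*ln(n/m)) ≈ 42/1.409964 ≈ 29.788.
floor = 29.
k_max = max(1, 29) = 29.

29


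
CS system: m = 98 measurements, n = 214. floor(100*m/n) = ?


100*m/n = 100*98/214 ≈ 45.7944.
floor = 45.

45


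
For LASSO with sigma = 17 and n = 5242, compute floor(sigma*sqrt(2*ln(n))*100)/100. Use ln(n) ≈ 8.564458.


ln(5242) ≈ 8.564458.
2*ln(n) ≈ 17.128916.
sqrt(2*ln(n)) ≈ sqrt(17.128916) ≈ 4.138709.
lambda ≈ 17*4.138709 = 70.358053.
floor(lambda*100)/100 = 70.35.

70.35


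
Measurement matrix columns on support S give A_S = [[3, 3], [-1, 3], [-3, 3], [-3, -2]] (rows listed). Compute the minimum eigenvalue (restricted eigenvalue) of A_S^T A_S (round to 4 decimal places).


A_S^T A_S = [[28, 3], [3, 31]].
trace = 59.
det = 859.
disc = trace^2 - 4*det = 3481 - 4*859 = 45.
sqrt(45) ≈ 6.708204.
lam_min = (59 - sqrt(45))/2 ≈ (59 - 6.708204)/2 = 26.145898 ≈ 26.1459.

26.1459


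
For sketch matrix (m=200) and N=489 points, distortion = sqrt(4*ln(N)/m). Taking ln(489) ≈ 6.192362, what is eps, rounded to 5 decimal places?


ln(489) ≈ 6.192362.
4*ln(N)/m ≈ 4*6.192362/200 ≈ 0.12384724.
eps = sqrt(0.12384724) ≈ 0.3519194 ≈ 0.35192.

0.35192


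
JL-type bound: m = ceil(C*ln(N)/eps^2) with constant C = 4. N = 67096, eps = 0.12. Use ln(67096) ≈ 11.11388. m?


ln(67096) ≈ 11.11388.
eps^2 = 0.12^2 = 0.0144.
C*ln(N)/eps^2 ≈ 4*11.11388/0.0144 ≈ 3087.1889.
m = ceil(3087.1889) = 3088.

3088


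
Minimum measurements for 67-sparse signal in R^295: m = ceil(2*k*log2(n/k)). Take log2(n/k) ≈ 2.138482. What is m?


log2(n/k) = log2(295/67) ≈ 2.138482.
2*k*log2(n/k) ≈ 2*67*2.138482 = 286.556588.
m = ceil(286.556588) = 287.

287


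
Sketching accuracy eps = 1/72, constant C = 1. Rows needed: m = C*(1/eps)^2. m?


1/eps = 72.
(1/eps)^2 = 5184.
m = 1*5184 = 5184.

5184


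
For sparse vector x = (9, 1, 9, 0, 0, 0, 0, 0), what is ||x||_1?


Non-zero entries: [(0, 9), (1, 1), (2, 9)]
Absolute values: [9, 1, 9]
||x||_1 = sum = 19.

19


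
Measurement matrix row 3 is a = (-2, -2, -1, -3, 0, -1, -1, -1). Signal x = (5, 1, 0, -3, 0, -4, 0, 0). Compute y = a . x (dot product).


Non-zero terms: ['-2*5', '-2*1', '-3*-3', '-1*-4']
Products: [-10, -2, 9, 4]
y = sum = 1.

1


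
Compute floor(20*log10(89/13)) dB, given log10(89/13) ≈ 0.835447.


||x||/||e|| = 89/13.
log10(89/13) ≈ 0.835447.
20*log10(||x||/||e||) ≈ 20*0.835447 = 16.70894.
floor(16.70894) = 16.

16


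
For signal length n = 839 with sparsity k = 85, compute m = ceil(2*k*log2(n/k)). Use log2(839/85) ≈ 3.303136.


log2(n/k) = log2(839/85) ≈ 3.303136.
2*k*log2(n/k) ≈ 2*85*3.303136 = 561.53312.
m = ceil(561.53312) = 562.

562


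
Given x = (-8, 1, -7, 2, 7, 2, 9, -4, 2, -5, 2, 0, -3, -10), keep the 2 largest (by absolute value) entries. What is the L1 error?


Sorted |x_i| descending: [10, 9, 8, 7, 7, 5, 4, 3, 2, 2, 2, 2, 1, 0]
Keep top 2: [10, 9]
Tail entries: [8, 7, 7, 5, 4, 3, 2, 2, 2, 2, 1, 0]
L1 error = sum of tail = 43.

43


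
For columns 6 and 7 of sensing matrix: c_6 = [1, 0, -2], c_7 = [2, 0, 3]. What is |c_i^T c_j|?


Inner product: 1*2 + 0*0 + -2*3
Products: [2, 0, -6]
Sum = -4.
|dot| = 4.

4


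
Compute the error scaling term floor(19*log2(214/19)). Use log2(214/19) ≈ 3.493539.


log2(n/k) = log2(214/19) ≈ 3.493539.
k*log2(n/k) ≈ 19*3.493539 = 66.377241.
floor(66.377241) = 66.

66


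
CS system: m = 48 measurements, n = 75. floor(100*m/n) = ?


100*m/n = 100*48/75 ≈ 64.0.
floor = 64.

64


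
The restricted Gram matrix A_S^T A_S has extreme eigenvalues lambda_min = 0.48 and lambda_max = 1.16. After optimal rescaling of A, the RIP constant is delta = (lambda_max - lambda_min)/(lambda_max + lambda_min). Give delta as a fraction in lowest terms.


lambda_max - lambda_min = 1.16 - 0.48 = 0.68.
lambda_max + lambda_min = 1.16 + 0.48 = 1.64.
delta = 0.68/1.64 = 68/164 = 17/41.

17/41


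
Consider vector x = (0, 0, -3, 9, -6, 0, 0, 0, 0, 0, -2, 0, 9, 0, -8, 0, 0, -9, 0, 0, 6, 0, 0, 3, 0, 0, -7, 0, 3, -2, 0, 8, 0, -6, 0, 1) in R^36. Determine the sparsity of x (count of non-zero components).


Non-zero positions: [2, 3, 4, 10, 12, 14, 17, 20, 23, 26, 28, 29, 31, 33, 35].
Sparsity = 15.

15


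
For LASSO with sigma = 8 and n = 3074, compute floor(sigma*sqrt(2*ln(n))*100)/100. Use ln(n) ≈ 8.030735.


ln(3074) ≈ 8.030735.
2*ln(n) ≈ 16.06147.
sqrt(2*ln(n)) ≈ sqrt(16.06147) ≈ 4.007676.
lambda ≈ 8*4.007676 = 32.061408.
floor(lambda*100)/100 = 32.06.

32.06


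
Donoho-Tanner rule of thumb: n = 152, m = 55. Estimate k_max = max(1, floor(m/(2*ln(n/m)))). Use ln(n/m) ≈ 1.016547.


n/m = 152/55.
ln(n/m) ≈ 1.016547.
2*ln(n/m) ≈ 2.033094.
m/(2*ln(n/m)) ≈ 55/2.033094 ≈ 27.0524.
floor = 27.
k_max = max(1, 27) = 27.

27


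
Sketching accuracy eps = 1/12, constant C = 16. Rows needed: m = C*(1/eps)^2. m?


1/eps = 12.
(1/eps)^2 = 144.
m = 16*144 = 2304.

2304


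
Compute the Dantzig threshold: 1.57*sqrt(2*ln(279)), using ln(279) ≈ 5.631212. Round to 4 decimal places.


ln(279) ≈ 5.631212.
2*ln(n) ≈ 11.262424.
sqrt(2*ln(n)) ≈ sqrt(11.262424) ≈ 3.355954.
threshold ≈ 1.57*3.355954 = 5.26884778 ≈ 5.2688.

5.2688


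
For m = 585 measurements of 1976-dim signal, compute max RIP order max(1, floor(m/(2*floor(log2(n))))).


floor(log2(1976)) = 10.
2*10 = 20.
m/(2*floor(log2(n))) = 585/20 ≈ 29.25.
floor = 29.
k = max(1, 29) = 29.

29


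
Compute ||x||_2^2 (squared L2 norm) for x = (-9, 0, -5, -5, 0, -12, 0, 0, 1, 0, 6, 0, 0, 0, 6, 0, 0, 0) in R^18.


Non-zero entries: [(0, -9), (2, -5), (3, -5), (5, -12), (8, 1), (10, 6), (14, 6)]
Squares: [81, 25, 25, 144, 1, 36, 36]
||x||_2^2 = sum = 348.

348


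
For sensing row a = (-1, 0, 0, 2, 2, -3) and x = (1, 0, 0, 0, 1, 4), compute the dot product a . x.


Non-zero terms: ['-1*1', '2*1', '-3*4']
Products: [-1, 2, -12]
y = sum = -11.

-11


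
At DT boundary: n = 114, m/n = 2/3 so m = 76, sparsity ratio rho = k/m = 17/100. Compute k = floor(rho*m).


m = 2/3*114 = 76.
rho = 17/100.
rho*m = 17/100*76 = 12.92.
k = floor(12.92) = 12.

12


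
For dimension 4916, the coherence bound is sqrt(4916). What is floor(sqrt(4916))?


70^2 = 4900 <= 4916 < 5041 = 71^2, so 70 <= sqrt(4916) < 71.
floor(sqrt(4916)) = 70.

70


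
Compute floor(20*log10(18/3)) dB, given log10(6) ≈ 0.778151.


||x||/||e|| = 18/3 = 6.
log10(6) ≈ 0.778151.
20*log10(||x||/||e||) ≈ 20*0.778151 = 15.56302.
floor(15.56302) = 15.

15


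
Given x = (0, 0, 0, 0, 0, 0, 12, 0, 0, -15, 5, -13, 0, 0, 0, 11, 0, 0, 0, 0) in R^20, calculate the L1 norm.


Non-zero entries: [(6, 12), (9, -15), (10, 5), (11, -13), (15, 11)]
Absolute values: [12, 15, 5, 13, 11]
||x||_1 = sum = 56.

56


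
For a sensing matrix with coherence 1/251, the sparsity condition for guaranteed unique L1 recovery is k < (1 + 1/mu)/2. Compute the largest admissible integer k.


1/mu = 251.
1 + 1/mu = 252.
(1 + 1/mu)/2 = 126 is an integer and the inequality is strict, so k_max = 126 - 1 = 125.

125


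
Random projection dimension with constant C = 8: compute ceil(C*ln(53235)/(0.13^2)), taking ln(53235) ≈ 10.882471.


ln(53235) ≈ 10.882471.
eps^2 = 0.13^2 = 0.0169.
C*ln(N)/eps^2 ≈ 8*10.882471/0.0169 ≈ 5151.4656.
m = ceil(5151.4656) = 5152.

5152


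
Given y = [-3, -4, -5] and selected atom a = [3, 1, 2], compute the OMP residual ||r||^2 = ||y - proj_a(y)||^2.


a^T a = 14.
a^T y = -23.
coeff = -23/14 = -23/14.
||r||^2 = 171/14.

171/14


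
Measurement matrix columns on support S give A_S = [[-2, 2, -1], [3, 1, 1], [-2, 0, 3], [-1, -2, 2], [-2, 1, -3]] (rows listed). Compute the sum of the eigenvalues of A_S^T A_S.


Sum of eigenvalues of A_S^T A_S = trace(A_S^T A_S) = sum of squared column norms of A_S.
A_S^T A_S diagonal: [22, 10, 24].
trace = 22 + 10 + 24 = 56.

56


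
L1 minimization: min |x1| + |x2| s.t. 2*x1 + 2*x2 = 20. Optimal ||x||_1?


Axis intercepts:
  x1 = 10, x2 = 0: L1 = 10
  x1 = 0, x2 = 10: L1 = 10
x* = (10, 0)
||x*||_1 = 10.

10


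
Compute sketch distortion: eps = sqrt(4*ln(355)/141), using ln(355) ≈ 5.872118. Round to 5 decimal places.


ln(355) ≈ 5.872118.
4*ln(N)/m ≈ 4*5.872118/141 ≈ 0.16658491.
eps = sqrt(0.16658491) ≈ 0.4081481 ≈ 0.40815.

0.40815


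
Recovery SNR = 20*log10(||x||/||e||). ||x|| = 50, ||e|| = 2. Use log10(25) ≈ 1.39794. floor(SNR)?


||x||/||e|| = 50/2 = 25.
log10(25) ≈ 1.39794.
20*log10(||x||/||e||) ≈ 20*1.39794 = 27.9588.
floor(27.9588) = 27.

27


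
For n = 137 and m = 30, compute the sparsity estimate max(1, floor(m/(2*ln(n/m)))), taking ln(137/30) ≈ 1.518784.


n/m = 137/30.
ln(n/m) ≈ 1.518784.
2*ln(n/m) ≈ 3.037568.
m/(2*ln(n/m)) ≈ 30/3.037568 ≈ 9.8763.
floor = 9.
k_max = max(1, 9) = 9.

9


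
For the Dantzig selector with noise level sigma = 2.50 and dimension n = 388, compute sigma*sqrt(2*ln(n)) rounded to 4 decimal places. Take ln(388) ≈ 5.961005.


ln(388) ≈ 5.961005.
2*ln(n) ≈ 11.92201.
sqrt(2*ln(n)) ≈ sqrt(11.92201) ≈ 3.452826.
threshold ≈ 2.50*3.452826 = 8.632065 ≈ 8.6321.

8.6321


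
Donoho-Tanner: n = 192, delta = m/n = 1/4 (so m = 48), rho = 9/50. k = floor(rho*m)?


m = 1/4*192 = 48.
rho = 9/50.
rho*m = 9/50*48 = 8.64.
k = floor(8.64) = 8.

8


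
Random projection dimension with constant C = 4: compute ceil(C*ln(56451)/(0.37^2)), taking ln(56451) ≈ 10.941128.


ln(56451) ≈ 10.941128.
eps^2 = 0.37^2 = 0.1369.
C*ln(N)/eps^2 ≈ 4*10.941128/0.1369 ≈ 319.6823.
m = ceil(319.6823) = 320.

320


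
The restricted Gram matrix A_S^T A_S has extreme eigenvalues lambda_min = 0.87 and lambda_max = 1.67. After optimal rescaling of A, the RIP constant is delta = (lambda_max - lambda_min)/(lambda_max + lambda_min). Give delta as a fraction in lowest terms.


lambda_max - lambda_min = 1.67 - 0.87 = 0.80.
lambda_max + lambda_min = 1.67 + 0.87 = 2.54.
delta = 0.80/2.54 = 80/254 = 40/127.

40/127


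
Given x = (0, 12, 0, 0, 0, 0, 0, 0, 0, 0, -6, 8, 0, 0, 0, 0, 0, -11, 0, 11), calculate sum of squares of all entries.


Non-zero entries: [(1, 12), (10, -6), (11, 8), (17, -11), (19, 11)]
Squares: [144, 36, 64, 121, 121]
||x||_2^2 = sum = 486.

486


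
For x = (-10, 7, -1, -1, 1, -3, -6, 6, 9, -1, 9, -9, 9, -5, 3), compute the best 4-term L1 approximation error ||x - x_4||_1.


Sorted |x_i| descending: [10, 9, 9, 9, 9, 7, 6, 6, 5, 3, 3, 1, 1, 1, 1]
Keep top 4: [10, 9, 9, 9]
Tail entries: [9, 7, 6, 6, 5, 3, 3, 1, 1, 1, 1]
L1 error = sum of tail = 43.

43


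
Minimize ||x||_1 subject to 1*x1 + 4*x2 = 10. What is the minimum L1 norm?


Axis intercepts:
  x1 = 10, x2 = 0: L1 = 10
  x1 = 0, x2 = 5/2: L1 = 5/2
x* = (0, 5/2)
||x*||_1 = 5/2.

5/2


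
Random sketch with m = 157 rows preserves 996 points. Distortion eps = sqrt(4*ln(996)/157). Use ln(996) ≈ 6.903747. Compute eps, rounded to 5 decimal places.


ln(996) ≈ 6.903747.
4*ln(N)/m ≈ 4*6.903747/157 ≈ 0.17589164.
eps = sqrt(0.17589164) ≈ 0.4193944 ≈ 0.41939.

0.41939


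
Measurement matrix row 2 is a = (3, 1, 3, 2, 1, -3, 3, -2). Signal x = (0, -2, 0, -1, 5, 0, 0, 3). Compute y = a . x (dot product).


Non-zero terms: ['1*-2', '2*-1', '1*5', '-2*3']
Products: [-2, -2, 5, -6]
y = sum = -5.

-5


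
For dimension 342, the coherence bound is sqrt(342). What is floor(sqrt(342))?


18^2 = 324 <= 342 < 361 = 19^2, so 18 <= sqrt(342) < 19.
floor(sqrt(342)) = 18.

18


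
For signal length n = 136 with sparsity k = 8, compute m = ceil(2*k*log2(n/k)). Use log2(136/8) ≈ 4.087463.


log2(n/k) = log2(136/8) ≈ 4.087463.
2*k*log2(n/k) ≈ 2*8*4.087463 = 65.399408.
m = ceil(65.399408) = 66.

66


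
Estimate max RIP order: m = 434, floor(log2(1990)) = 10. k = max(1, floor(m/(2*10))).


floor(log2(1990)) = 10.
2*10 = 20.
m/(2*floor(log2(n))) = 434/20 ≈ 21.7.
floor = 21.
k = max(1, 21) = 21.

21


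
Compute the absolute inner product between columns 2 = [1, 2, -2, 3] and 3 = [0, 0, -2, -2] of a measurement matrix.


Inner product: 1*0 + 2*0 + -2*-2 + 3*-2
Products: [0, 0, 4, -6]
Sum = -2.
|dot| = 2.

2


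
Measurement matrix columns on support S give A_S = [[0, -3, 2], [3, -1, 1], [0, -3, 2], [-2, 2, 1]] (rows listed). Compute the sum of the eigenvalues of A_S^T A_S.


Sum of eigenvalues of A_S^T A_S = trace(A_S^T A_S) = sum of squared column norms of A_S.
A_S^T A_S diagonal: [13, 23, 10].
trace = 13 + 23 + 10 = 46.

46


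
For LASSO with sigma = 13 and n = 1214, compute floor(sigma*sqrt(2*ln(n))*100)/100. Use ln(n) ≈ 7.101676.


ln(1214) ≈ 7.101676.
2*ln(n) ≈ 14.203352.
sqrt(2*ln(n)) ≈ sqrt(14.203352) ≈ 3.768733.
lambda ≈ 13*3.768733 = 48.993529.
floor(lambda*100)/100 = 48.99.

48.99


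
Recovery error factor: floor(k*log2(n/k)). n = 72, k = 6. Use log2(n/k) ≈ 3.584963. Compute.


log2(n/k) = log2(72/6) ≈ 3.584963.
k*log2(n/k) ≈ 6*3.584963 = 21.509778.
floor(21.509778) = 21.

21


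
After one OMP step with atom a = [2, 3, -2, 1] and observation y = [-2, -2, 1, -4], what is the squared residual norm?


a^T a = 18.
a^T y = -16.
coeff = -16/18 = -8/9.
||r||^2 = 97/9.

97/9


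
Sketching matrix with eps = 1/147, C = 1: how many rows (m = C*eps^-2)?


1/eps = 147.
(1/eps)^2 = 21609.
m = 1*21609 = 21609.

21609


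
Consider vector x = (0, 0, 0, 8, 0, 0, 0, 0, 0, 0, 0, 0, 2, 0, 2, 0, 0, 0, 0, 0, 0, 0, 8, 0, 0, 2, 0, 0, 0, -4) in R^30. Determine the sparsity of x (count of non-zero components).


Non-zero positions: [3, 12, 14, 22, 25, 29].
Sparsity = 6.

6


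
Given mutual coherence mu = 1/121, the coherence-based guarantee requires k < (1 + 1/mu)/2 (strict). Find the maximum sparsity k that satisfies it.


1/mu = 121.
1 + 1/mu = 122.
(1 + 1/mu)/2 = 61 is an integer and the inequality is strict, so k_max = 61 - 1 = 60.

60


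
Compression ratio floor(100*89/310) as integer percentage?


100*m/n = 100*89/310 ≈ 28.7097.
floor = 28.

28


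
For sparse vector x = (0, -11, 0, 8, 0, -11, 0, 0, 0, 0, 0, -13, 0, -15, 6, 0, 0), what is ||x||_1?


Non-zero entries: [(1, -11), (3, 8), (5, -11), (11, -13), (13, -15), (14, 6)]
Absolute values: [11, 8, 11, 13, 15, 6]
||x||_1 = sum = 64.

64


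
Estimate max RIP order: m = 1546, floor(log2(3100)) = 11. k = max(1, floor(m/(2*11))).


floor(log2(3100)) = 11.
2*11 = 22.
m/(2*floor(log2(n))) = 1546/22 ≈ 70.2727.
floor = 70.
k = max(1, 70) = 70.

70


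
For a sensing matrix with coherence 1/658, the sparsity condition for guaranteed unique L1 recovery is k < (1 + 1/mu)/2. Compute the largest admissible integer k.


1/mu = 658.
1 + 1/mu = 659.
(1 + 1/mu)/2 = 329.5 is not an integer, so k_max = floor(329.5) = 329.

329


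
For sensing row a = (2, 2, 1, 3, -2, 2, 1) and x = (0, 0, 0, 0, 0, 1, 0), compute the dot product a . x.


Non-zero terms: ['2*1']
Products: [2]
y = sum = 2.

2


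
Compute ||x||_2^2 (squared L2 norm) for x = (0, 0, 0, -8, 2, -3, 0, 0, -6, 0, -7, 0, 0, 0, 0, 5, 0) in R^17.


Non-zero entries: [(3, -8), (4, 2), (5, -3), (8, -6), (10, -7), (15, 5)]
Squares: [64, 4, 9, 36, 49, 25]
||x||_2^2 = sum = 187.

187


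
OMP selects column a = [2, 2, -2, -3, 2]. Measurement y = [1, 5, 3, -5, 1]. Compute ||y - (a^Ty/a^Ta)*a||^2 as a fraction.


a^T a = 25.
a^T y = 23.
coeff = 23/25 = 23/25.
||r||^2 = 996/25.

996/25


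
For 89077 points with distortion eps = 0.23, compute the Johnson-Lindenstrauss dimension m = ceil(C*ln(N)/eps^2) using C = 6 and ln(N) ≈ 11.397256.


ln(89077) ≈ 11.397256.
eps^2 = 0.23^2 = 0.0529.
C*ln(N)/eps^2 ≈ 6*11.397256/0.0529 ≈ 1292.6944.
m = ceil(1292.6944) = 1293.

1293


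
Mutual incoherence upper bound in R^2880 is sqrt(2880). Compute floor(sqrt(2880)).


53^2 = 2809 <= 2880 < 2916 = 54^2, so 53 <= sqrt(2880) < 54.
floor(sqrt(2880)) = 53.

53


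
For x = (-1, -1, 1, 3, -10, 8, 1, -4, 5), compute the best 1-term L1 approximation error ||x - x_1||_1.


Sorted |x_i| descending: [10, 8, 5, 4, 3, 1, 1, 1, 1]
Keep top 1: [10]
Tail entries: [8, 5, 4, 3, 1, 1, 1, 1]
L1 error = sum of tail = 24.

24


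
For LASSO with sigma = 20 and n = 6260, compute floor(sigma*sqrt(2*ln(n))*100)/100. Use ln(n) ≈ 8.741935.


ln(6260) ≈ 8.741935.
2*ln(n) ≈ 17.48387.
sqrt(2*ln(n)) ≈ sqrt(17.48387) ≈ 4.181372.
lambda ≈ 20*4.181372 = 83.62744.
floor(lambda*100)/100 = 83.62.

83.62


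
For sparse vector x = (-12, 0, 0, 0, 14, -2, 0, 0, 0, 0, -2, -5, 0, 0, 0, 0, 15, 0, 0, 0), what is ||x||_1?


Non-zero entries: [(0, -12), (4, 14), (5, -2), (10, -2), (11, -5), (16, 15)]
Absolute values: [12, 14, 2, 2, 5, 15]
||x||_1 = sum = 50.

50


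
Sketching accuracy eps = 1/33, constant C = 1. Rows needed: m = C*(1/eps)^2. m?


1/eps = 33.
(1/eps)^2 = 1089.
m = 1*1089 = 1089.

1089
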